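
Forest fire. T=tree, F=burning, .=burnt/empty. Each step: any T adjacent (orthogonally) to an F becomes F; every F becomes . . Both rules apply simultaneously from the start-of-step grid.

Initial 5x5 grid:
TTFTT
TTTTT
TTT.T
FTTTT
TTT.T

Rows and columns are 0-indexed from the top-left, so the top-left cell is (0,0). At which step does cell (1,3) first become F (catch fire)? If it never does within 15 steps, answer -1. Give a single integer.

Step 1: cell (1,3)='T' (+6 fires, +2 burnt)
Step 2: cell (1,3)='F' (+9 fires, +6 burnt)
  -> target ignites at step 2
Step 3: cell (1,3)='.' (+3 fires, +9 burnt)
Step 4: cell (1,3)='.' (+2 fires, +3 burnt)
Step 5: cell (1,3)='.' (+1 fires, +2 burnt)
Step 6: cell (1,3)='.' (+0 fires, +1 burnt)
  fire out at step 6

2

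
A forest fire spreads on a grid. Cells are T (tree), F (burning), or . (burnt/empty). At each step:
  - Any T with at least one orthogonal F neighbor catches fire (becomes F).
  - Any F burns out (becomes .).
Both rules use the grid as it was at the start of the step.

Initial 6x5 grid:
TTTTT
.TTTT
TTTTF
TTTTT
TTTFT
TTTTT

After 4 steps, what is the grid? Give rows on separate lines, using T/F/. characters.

Step 1: 7 trees catch fire, 2 burn out
  TTTTT
  .TTTF
  TTTF.
  TTTFF
  TTF.F
  TTTFT
Step 2: 7 trees catch fire, 7 burn out
  TTTTF
  .TTF.
  TTF..
  TTF..
  TF...
  TTF.F
Step 3: 6 trees catch fire, 7 burn out
  TTTF.
  .TF..
  TF...
  TF...
  F....
  TF...
Step 4: 5 trees catch fire, 6 burn out
  TTF..
  .F...
  F....
  F....
  .....
  F....

TTF..
.F...
F....
F....
.....
F....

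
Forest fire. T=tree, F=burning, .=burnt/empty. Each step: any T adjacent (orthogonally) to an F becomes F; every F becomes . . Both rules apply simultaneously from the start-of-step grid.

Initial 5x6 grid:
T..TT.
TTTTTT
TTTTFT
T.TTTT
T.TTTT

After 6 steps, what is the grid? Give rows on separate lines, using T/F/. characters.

Step 1: 4 trees catch fire, 1 burn out
  T..TT.
  TTTTFT
  TTTF.F
  T.TTFT
  T.TTTT
Step 2: 7 trees catch fire, 4 burn out
  T..TF.
  TTTF.F
  TTF...
  T.TF.F
  T.TTFT
Step 3: 6 trees catch fire, 7 burn out
  T..F..
  TTF...
  TF....
  T.F...
  T.TF.F
Step 4: 3 trees catch fire, 6 burn out
  T.....
  TF....
  F.....
  T.....
  T.F...
Step 5: 2 trees catch fire, 3 burn out
  T.....
  F.....
  ......
  F.....
  T.....
Step 6: 2 trees catch fire, 2 burn out
  F.....
  ......
  ......
  ......
  F.....

F.....
......
......
......
F.....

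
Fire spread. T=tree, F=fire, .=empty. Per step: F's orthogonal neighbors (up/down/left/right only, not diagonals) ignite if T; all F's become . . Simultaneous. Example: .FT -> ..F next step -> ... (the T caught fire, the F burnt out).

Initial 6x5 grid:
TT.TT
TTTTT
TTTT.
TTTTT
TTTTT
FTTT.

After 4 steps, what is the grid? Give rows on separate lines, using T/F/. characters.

Step 1: 2 trees catch fire, 1 burn out
  TT.TT
  TTTTT
  TTTT.
  TTTTT
  FTTTT
  .FTT.
Step 2: 3 trees catch fire, 2 burn out
  TT.TT
  TTTTT
  TTTT.
  FTTTT
  .FTTT
  ..FT.
Step 3: 4 trees catch fire, 3 burn out
  TT.TT
  TTTTT
  FTTT.
  .FTTT
  ..FTT
  ...F.
Step 4: 4 trees catch fire, 4 burn out
  TT.TT
  FTTTT
  .FTT.
  ..FTT
  ...FT
  .....

TT.TT
FTTTT
.FTT.
..FTT
...FT
.....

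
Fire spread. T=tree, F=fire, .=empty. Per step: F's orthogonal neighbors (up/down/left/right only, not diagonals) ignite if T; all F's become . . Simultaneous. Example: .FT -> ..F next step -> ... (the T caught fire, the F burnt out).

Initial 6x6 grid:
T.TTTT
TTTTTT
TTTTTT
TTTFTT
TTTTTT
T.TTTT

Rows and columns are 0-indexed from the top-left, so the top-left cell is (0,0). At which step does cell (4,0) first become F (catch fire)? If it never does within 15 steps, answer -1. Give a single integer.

Step 1: cell (4,0)='T' (+4 fires, +1 burnt)
Step 2: cell (4,0)='T' (+8 fires, +4 burnt)
Step 3: cell (4,0)='T' (+10 fires, +8 burnt)
Step 4: cell (4,0)='F' (+7 fires, +10 burnt)
  -> target ignites at step 4
Step 5: cell (4,0)='.' (+3 fires, +7 burnt)
Step 6: cell (4,0)='.' (+1 fires, +3 burnt)
Step 7: cell (4,0)='.' (+0 fires, +1 burnt)
  fire out at step 7

4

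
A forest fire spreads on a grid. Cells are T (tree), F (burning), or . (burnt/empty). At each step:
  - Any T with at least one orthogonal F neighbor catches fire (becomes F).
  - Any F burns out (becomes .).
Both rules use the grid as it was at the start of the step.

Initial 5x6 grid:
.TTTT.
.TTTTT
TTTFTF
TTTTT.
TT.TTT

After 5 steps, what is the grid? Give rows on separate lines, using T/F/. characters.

Step 1: 5 trees catch fire, 2 burn out
  .TTTT.
  .TTFTF
  TTF.F.
  TTTFT.
  TT.TTT
Step 2: 7 trees catch fire, 5 burn out
  .TTFT.
  .TF.F.
  TF....
  TTF.F.
  TT.FTT
Step 3: 6 trees catch fire, 7 burn out
  .TF.F.
  .F....
  F.....
  TF....
  TT..FT
Step 4: 4 trees catch fire, 6 burn out
  .F....
  ......
  ......
  F.....
  TF...F
Step 5: 1 trees catch fire, 4 burn out
  ......
  ......
  ......
  ......
  F.....

......
......
......
......
F.....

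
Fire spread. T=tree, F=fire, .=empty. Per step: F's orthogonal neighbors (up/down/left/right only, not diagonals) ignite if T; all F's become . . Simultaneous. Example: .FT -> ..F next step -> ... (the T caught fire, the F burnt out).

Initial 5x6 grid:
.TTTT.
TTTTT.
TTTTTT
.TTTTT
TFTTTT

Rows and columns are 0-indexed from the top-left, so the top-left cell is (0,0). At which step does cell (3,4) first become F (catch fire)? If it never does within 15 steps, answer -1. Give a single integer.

Step 1: cell (3,4)='T' (+3 fires, +1 burnt)
Step 2: cell (3,4)='T' (+3 fires, +3 burnt)
Step 3: cell (3,4)='T' (+5 fires, +3 burnt)
Step 4: cell (3,4)='F' (+6 fires, +5 burnt)
  -> target ignites at step 4
Step 5: cell (3,4)='.' (+4 fires, +6 burnt)
Step 6: cell (3,4)='.' (+3 fires, +4 burnt)
Step 7: cell (3,4)='.' (+1 fires, +3 burnt)
Step 8: cell (3,4)='.' (+0 fires, +1 burnt)
  fire out at step 8

4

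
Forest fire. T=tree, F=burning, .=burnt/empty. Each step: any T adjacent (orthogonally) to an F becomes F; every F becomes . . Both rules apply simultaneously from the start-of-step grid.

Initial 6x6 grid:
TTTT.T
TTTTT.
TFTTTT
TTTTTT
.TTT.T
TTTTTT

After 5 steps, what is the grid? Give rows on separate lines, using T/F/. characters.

Step 1: 4 trees catch fire, 1 burn out
  TTTT.T
  TFTTT.
  F.FTTT
  TFTTTT
  .TTT.T
  TTTTTT
Step 2: 7 trees catch fire, 4 burn out
  TFTT.T
  F.FTT.
  ...FTT
  F.FTTT
  .FTT.T
  TTTTTT
Step 3: 7 trees catch fire, 7 burn out
  F.FT.T
  ...FT.
  ....FT
  ...FTT
  ..FT.T
  TFTTTT
Step 4: 7 trees catch fire, 7 burn out
  ...F.T
  ....F.
  .....F
  ....FT
  ...F.T
  F.FTTT
Step 5: 2 trees catch fire, 7 burn out
  .....T
  ......
  ......
  .....F
  .....T
  ...FTT

.....T
......
......
.....F
.....T
...FTT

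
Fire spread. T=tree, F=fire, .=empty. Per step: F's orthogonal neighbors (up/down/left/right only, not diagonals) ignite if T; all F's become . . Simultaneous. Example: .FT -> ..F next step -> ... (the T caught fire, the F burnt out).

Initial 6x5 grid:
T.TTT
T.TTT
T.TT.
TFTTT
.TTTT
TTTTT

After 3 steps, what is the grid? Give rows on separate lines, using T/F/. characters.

Step 1: 3 trees catch fire, 1 burn out
  T.TTT
  T.TTT
  T.TT.
  F.FTT
  .FTTT
  TTTTT
Step 2: 5 trees catch fire, 3 burn out
  T.TTT
  T.TTT
  F.FT.
  ...FT
  ..FTT
  TFTTT
Step 3: 7 trees catch fire, 5 burn out
  T.TTT
  F.FTT
  ...F.
  ....F
  ...FT
  F.FTT

T.TTT
F.FTT
...F.
....F
...FT
F.FTT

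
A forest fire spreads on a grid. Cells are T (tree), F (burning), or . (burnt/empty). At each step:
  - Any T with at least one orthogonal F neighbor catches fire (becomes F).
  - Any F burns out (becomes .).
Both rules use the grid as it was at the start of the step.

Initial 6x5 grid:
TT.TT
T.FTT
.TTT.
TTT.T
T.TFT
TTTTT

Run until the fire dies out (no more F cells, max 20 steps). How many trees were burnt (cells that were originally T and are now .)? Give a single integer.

Answer: 19

Derivation:
Step 1: +5 fires, +2 burnt (F count now 5)
Step 2: +8 fires, +5 burnt (F count now 8)
Step 3: +3 fires, +8 burnt (F count now 3)
Step 4: +2 fires, +3 burnt (F count now 2)
Step 5: +1 fires, +2 burnt (F count now 1)
Step 6: +0 fires, +1 burnt (F count now 0)
Fire out after step 6
Initially T: 22, now '.': 27
Total burnt (originally-T cells now '.'): 19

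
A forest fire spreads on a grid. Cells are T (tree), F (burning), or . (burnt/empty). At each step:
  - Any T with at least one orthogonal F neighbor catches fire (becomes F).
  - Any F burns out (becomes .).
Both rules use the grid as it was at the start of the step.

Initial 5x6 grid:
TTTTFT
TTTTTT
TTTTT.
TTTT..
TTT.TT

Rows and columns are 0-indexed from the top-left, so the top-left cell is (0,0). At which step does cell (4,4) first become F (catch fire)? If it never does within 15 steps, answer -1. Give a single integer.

Step 1: cell (4,4)='T' (+3 fires, +1 burnt)
Step 2: cell (4,4)='T' (+4 fires, +3 burnt)
Step 3: cell (4,4)='T' (+3 fires, +4 burnt)
Step 4: cell (4,4)='T' (+4 fires, +3 burnt)
Step 5: cell (4,4)='T' (+3 fires, +4 burnt)
Step 6: cell (4,4)='T' (+3 fires, +3 burnt)
Step 7: cell (4,4)='T' (+2 fires, +3 burnt)
Step 8: cell (4,4)='T' (+1 fires, +2 burnt)
Step 9: cell (4,4)='T' (+0 fires, +1 burnt)
  fire out at step 9
Target never catches fire within 15 steps

-1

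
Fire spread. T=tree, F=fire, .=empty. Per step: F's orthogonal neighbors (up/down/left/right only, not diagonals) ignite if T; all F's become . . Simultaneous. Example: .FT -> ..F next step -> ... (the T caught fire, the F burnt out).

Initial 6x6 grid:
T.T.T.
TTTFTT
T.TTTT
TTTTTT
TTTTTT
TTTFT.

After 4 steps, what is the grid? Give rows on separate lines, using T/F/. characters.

Step 1: 6 trees catch fire, 2 burn out
  T.T.T.
  TTF.FT
  T.TFTT
  TTTTTT
  TTTFTT
  TTF.F.
Step 2: 10 trees catch fire, 6 burn out
  T.F.F.
  TF...F
  T.F.FT
  TTTFTT
  TTF.FT
  TF....
Step 3: 7 trees catch fire, 10 burn out
  T.....
  F.....
  T....F
  TTF.FT
  TF...F
  F.....
Step 4: 5 trees catch fire, 7 burn out
  F.....
  ......
  F.....
  TF...F
  F.....
  ......

F.....
......
F.....
TF...F
F.....
......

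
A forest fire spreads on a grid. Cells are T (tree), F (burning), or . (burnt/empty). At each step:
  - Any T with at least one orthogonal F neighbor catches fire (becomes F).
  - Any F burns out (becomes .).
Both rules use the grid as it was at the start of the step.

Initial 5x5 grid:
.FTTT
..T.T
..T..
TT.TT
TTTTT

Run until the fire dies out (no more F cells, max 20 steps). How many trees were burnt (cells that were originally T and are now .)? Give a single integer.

Answer: 6

Derivation:
Step 1: +1 fires, +1 burnt (F count now 1)
Step 2: +2 fires, +1 burnt (F count now 2)
Step 3: +2 fires, +2 burnt (F count now 2)
Step 4: +1 fires, +2 burnt (F count now 1)
Step 5: +0 fires, +1 burnt (F count now 0)
Fire out after step 5
Initially T: 15, now '.': 16
Total burnt (originally-T cells now '.'): 6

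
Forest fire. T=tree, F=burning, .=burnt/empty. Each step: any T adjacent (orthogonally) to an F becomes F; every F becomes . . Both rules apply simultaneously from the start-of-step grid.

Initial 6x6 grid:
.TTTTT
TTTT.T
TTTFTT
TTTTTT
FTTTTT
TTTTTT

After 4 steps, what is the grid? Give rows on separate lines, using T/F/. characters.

Step 1: 7 trees catch fire, 2 burn out
  .TTTTT
  TTTF.T
  TTF.FT
  FTTFTT
  .FTTTT
  FTTTTT
Step 2: 11 trees catch fire, 7 burn out
  .TTFTT
  TTF..T
  FF...F
  .FF.FT
  ..FFTT
  .FTTTT
Step 3: 9 trees catch fire, 11 burn out
  .TF.FT
  FF...F
  ......
  .....F
  ....FT
  ..FFTT
Step 4: 4 trees catch fire, 9 burn out
  .F...F
  ......
  ......
  ......
  .....F
  ....FT

.F...F
......
......
......
.....F
....FT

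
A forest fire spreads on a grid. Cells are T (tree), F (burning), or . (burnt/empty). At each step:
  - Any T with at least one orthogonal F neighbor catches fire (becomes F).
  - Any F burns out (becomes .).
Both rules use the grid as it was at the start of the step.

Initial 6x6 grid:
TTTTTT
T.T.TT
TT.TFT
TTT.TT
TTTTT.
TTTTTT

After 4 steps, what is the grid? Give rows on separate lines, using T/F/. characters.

Step 1: 4 trees catch fire, 1 burn out
  TTTTTT
  T.T.FT
  TT.F.F
  TTT.FT
  TTTTT.
  TTTTTT
Step 2: 4 trees catch fire, 4 burn out
  TTTTFT
  T.T..F
  TT....
  TTT..F
  TTTTF.
  TTTTTT
Step 3: 4 trees catch fire, 4 burn out
  TTTF.F
  T.T...
  TT....
  TTT...
  TTTF..
  TTTTFT
Step 4: 4 trees catch fire, 4 burn out
  TTF...
  T.T...
  TT....
  TTT...
  TTF...
  TTTF.F

TTF...
T.T...
TT....
TTT...
TTF...
TTTF.F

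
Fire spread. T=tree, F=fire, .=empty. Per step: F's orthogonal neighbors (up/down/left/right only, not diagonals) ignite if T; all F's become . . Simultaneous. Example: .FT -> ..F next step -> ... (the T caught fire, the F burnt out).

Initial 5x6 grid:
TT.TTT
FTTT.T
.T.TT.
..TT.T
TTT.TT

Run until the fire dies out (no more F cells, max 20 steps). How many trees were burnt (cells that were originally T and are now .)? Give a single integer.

Step 1: +2 fires, +1 burnt (F count now 2)
Step 2: +3 fires, +2 burnt (F count now 3)
Step 3: +1 fires, +3 burnt (F count now 1)
Step 4: +2 fires, +1 burnt (F count now 2)
Step 5: +3 fires, +2 burnt (F count now 3)
Step 6: +2 fires, +3 burnt (F count now 2)
Step 7: +2 fires, +2 burnt (F count now 2)
Step 8: +1 fires, +2 burnt (F count now 1)
Step 9: +1 fires, +1 burnt (F count now 1)
Step 10: +0 fires, +1 burnt (F count now 0)
Fire out after step 10
Initially T: 20, now '.': 27
Total burnt (originally-T cells now '.'): 17

Answer: 17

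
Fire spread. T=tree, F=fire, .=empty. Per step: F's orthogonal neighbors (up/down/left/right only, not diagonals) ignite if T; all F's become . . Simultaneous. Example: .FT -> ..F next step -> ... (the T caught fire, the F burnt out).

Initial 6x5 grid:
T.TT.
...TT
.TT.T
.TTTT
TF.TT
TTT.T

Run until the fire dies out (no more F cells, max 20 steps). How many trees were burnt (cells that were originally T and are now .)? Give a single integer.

Step 1: +3 fires, +1 burnt (F count now 3)
Step 2: +4 fires, +3 burnt (F count now 4)
Step 3: +2 fires, +4 burnt (F count now 2)
Step 4: +2 fires, +2 burnt (F count now 2)
Step 5: +2 fires, +2 burnt (F count now 2)
Step 6: +2 fires, +2 burnt (F count now 2)
Step 7: +1 fires, +2 burnt (F count now 1)
Step 8: +1 fires, +1 burnt (F count now 1)
Step 9: +1 fires, +1 burnt (F count now 1)
Step 10: +0 fires, +1 burnt (F count now 0)
Fire out after step 10
Initially T: 19, now '.': 29
Total burnt (originally-T cells now '.'): 18

Answer: 18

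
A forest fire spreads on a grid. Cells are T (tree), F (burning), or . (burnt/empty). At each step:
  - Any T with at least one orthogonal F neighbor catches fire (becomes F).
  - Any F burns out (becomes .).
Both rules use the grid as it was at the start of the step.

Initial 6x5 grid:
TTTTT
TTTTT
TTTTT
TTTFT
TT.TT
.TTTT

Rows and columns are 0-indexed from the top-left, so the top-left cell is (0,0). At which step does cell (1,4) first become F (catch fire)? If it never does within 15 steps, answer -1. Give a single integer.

Step 1: cell (1,4)='T' (+4 fires, +1 burnt)
Step 2: cell (1,4)='T' (+6 fires, +4 burnt)
Step 3: cell (1,4)='F' (+8 fires, +6 burnt)
  -> target ignites at step 3
Step 4: cell (1,4)='.' (+6 fires, +8 burnt)
Step 5: cell (1,4)='.' (+2 fires, +6 burnt)
Step 6: cell (1,4)='.' (+1 fires, +2 burnt)
Step 7: cell (1,4)='.' (+0 fires, +1 burnt)
  fire out at step 7

3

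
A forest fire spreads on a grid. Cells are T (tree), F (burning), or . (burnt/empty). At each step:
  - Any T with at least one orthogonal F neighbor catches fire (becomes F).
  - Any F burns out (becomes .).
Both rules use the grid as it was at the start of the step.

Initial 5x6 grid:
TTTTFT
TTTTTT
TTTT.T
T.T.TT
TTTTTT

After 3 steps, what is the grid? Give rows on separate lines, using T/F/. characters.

Step 1: 3 trees catch fire, 1 burn out
  TTTF.F
  TTTTFT
  TTTT.T
  T.T.TT
  TTTTTT
Step 2: 3 trees catch fire, 3 burn out
  TTF...
  TTTF.F
  TTTT.T
  T.T.TT
  TTTTTT
Step 3: 4 trees catch fire, 3 burn out
  TF....
  TTF...
  TTTF.F
  T.T.TT
  TTTTTT

TF....
TTF...
TTTF.F
T.T.TT
TTTTTT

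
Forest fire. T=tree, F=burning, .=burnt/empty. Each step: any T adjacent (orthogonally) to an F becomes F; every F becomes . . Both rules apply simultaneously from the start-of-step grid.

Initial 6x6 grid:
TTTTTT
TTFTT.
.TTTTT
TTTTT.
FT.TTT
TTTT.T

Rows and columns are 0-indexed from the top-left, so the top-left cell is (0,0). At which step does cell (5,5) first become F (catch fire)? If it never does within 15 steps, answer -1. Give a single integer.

Step 1: cell (5,5)='T' (+7 fires, +2 burnt)
Step 2: cell (5,5)='T' (+9 fires, +7 burnt)
Step 3: cell (5,5)='T' (+5 fires, +9 burnt)
Step 4: cell (5,5)='T' (+5 fires, +5 burnt)
Step 5: cell (5,5)='T' (+1 fires, +5 burnt)
Step 6: cell (5,5)='T' (+1 fires, +1 burnt)
Step 7: cell (5,5)='F' (+1 fires, +1 burnt)
  -> target ignites at step 7
Step 8: cell (5,5)='.' (+0 fires, +1 burnt)
  fire out at step 8

7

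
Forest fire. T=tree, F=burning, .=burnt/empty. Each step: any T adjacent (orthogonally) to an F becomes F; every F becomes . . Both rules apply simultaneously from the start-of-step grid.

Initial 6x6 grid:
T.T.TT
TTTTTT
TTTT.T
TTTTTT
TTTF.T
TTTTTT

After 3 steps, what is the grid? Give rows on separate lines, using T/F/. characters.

Step 1: 3 trees catch fire, 1 burn out
  T.T.TT
  TTTTTT
  TTTT.T
  TTTFTT
  TTF..T
  TTTFTT
Step 2: 6 trees catch fire, 3 burn out
  T.T.TT
  TTTTTT
  TTTF.T
  TTF.FT
  TF...T
  TTF.FT
Step 3: 7 trees catch fire, 6 burn out
  T.T.TT
  TTTFTT
  TTF..T
  TF...F
  F....T
  TF...F

T.T.TT
TTTFTT
TTF..T
TF...F
F....T
TF...F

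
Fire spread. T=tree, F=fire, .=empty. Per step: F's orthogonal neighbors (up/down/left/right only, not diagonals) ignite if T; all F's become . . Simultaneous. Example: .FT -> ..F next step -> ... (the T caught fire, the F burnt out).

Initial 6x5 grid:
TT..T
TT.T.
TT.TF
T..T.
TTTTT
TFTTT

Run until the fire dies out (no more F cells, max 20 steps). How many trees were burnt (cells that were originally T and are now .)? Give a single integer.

Step 1: +4 fires, +2 burnt (F count now 4)
Step 2: +5 fires, +4 burnt (F count now 5)
Step 3: +3 fires, +5 burnt (F count now 3)
Step 4: +2 fires, +3 burnt (F count now 2)
Step 5: +2 fires, +2 burnt (F count now 2)
Step 6: +2 fires, +2 burnt (F count now 2)
Step 7: +1 fires, +2 burnt (F count now 1)
Step 8: +0 fires, +1 burnt (F count now 0)
Fire out after step 8
Initially T: 20, now '.': 29
Total burnt (originally-T cells now '.'): 19

Answer: 19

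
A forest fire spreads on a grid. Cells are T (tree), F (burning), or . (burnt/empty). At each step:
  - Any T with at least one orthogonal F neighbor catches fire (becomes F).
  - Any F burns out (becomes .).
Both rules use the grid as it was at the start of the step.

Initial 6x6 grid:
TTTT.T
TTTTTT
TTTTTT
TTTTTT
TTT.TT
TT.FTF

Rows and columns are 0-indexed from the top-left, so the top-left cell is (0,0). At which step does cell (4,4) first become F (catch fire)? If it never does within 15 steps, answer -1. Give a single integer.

Step 1: cell (4,4)='T' (+2 fires, +2 burnt)
Step 2: cell (4,4)='F' (+2 fires, +2 burnt)
  -> target ignites at step 2
Step 3: cell (4,4)='.' (+2 fires, +2 burnt)
Step 4: cell (4,4)='.' (+3 fires, +2 burnt)
Step 5: cell (4,4)='.' (+4 fires, +3 burnt)
Step 6: cell (4,4)='.' (+4 fires, +4 burnt)
Step 7: cell (4,4)='.' (+5 fires, +4 burnt)
Step 8: cell (4,4)='.' (+5 fires, +5 burnt)
Step 9: cell (4,4)='.' (+3 fires, +5 burnt)
Step 10: cell (4,4)='.' (+1 fires, +3 burnt)
Step 11: cell (4,4)='.' (+0 fires, +1 burnt)
  fire out at step 11

2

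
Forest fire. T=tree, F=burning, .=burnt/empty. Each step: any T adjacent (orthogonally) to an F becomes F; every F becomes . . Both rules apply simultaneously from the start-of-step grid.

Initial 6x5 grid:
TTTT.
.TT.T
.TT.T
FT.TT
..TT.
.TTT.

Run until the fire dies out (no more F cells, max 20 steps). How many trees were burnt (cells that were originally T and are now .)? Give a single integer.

Step 1: +1 fires, +1 burnt (F count now 1)
Step 2: +1 fires, +1 burnt (F count now 1)
Step 3: +2 fires, +1 burnt (F count now 2)
Step 4: +2 fires, +2 burnt (F count now 2)
Step 5: +2 fires, +2 burnt (F count now 2)
Step 6: +1 fires, +2 burnt (F count now 1)
Step 7: +0 fires, +1 burnt (F count now 0)
Fire out after step 7
Initially T: 18, now '.': 21
Total burnt (originally-T cells now '.'): 9

Answer: 9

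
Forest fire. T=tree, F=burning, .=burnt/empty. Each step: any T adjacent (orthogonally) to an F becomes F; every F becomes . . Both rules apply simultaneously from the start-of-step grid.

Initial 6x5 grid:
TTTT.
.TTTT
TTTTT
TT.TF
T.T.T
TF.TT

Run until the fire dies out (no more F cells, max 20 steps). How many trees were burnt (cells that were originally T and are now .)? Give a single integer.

Answer: 21

Derivation:
Step 1: +4 fires, +2 burnt (F count now 4)
Step 2: +4 fires, +4 burnt (F count now 4)
Step 3: +4 fires, +4 burnt (F count now 4)
Step 4: +5 fires, +4 burnt (F count now 5)
Step 5: +2 fires, +5 burnt (F count now 2)
Step 6: +1 fires, +2 burnt (F count now 1)
Step 7: +1 fires, +1 burnt (F count now 1)
Step 8: +0 fires, +1 burnt (F count now 0)
Fire out after step 8
Initially T: 22, now '.': 29
Total burnt (originally-T cells now '.'): 21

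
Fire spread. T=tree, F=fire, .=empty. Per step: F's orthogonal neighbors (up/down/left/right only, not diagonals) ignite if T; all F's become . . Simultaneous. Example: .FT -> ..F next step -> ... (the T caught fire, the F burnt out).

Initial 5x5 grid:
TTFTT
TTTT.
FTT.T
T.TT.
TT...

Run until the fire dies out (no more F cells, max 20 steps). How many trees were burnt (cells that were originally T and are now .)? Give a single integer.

Answer: 15

Derivation:
Step 1: +6 fires, +2 burnt (F count now 6)
Step 2: +6 fires, +6 burnt (F count now 6)
Step 3: +2 fires, +6 burnt (F count now 2)
Step 4: +1 fires, +2 burnt (F count now 1)
Step 5: +0 fires, +1 burnt (F count now 0)
Fire out after step 5
Initially T: 16, now '.': 24
Total burnt (originally-T cells now '.'): 15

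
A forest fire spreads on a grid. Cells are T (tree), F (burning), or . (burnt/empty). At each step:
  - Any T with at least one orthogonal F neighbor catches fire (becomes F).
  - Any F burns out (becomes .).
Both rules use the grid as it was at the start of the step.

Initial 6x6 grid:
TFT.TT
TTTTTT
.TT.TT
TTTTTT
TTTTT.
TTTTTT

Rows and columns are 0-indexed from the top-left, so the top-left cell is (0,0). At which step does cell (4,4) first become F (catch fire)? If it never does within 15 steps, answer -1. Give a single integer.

Step 1: cell (4,4)='T' (+3 fires, +1 burnt)
Step 2: cell (4,4)='T' (+3 fires, +3 burnt)
Step 3: cell (4,4)='T' (+3 fires, +3 burnt)
Step 4: cell (4,4)='T' (+4 fires, +3 burnt)
Step 5: cell (4,4)='T' (+7 fires, +4 burnt)
Step 6: cell (4,4)='T' (+6 fires, +7 burnt)
Step 7: cell (4,4)='F' (+3 fires, +6 burnt)
  -> target ignites at step 7
Step 8: cell (4,4)='.' (+1 fires, +3 burnt)
Step 9: cell (4,4)='.' (+1 fires, +1 burnt)
Step 10: cell (4,4)='.' (+0 fires, +1 burnt)
  fire out at step 10

7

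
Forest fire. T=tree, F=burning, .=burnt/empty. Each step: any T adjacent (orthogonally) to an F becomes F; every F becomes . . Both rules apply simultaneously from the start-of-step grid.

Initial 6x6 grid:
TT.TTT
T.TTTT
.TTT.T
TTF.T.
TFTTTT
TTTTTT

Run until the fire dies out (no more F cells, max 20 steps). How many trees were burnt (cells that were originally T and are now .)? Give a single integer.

Answer: 25

Derivation:
Step 1: +5 fires, +2 burnt (F count now 5)
Step 2: +7 fires, +5 burnt (F count now 7)
Step 3: +3 fires, +7 burnt (F count now 3)
Step 4: +5 fires, +3 burnt (F count now 5)
Step 5: +3 fires, +5 burnt (F count now 3)
Step 6: +2 fires, +3 burnt (F count now 2)
Step 7: +0 fires, +2 burnt (F count now 0)
Fire out after step 7
Initially T: 28, now '.': 33
Total burnt (originally-T cells now '.'): 25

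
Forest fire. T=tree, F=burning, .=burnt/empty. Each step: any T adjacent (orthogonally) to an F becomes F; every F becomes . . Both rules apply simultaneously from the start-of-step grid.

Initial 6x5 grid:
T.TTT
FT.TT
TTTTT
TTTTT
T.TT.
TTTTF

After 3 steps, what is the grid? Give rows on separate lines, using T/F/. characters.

Step 1: 4 trees catch fire, 2 burn out
  F.TTT
  .F.TT
  FTTTT
  TTTTT
  T.TT.
  TTTF.
Step 2: 4 trees catch fire, 4 burn out
  ..TTT
  ...TT
  .FTTT
  FTTTT
  T.TF.
  TTF..
Step 3: 6 trees catch fire, 4 burn out
  ..TTT
  ...TT
  ..FTT
  .FTFT
  F.F..
  TF...

..TTT
...TT
..FTT
.FTFT
F.F..
TF...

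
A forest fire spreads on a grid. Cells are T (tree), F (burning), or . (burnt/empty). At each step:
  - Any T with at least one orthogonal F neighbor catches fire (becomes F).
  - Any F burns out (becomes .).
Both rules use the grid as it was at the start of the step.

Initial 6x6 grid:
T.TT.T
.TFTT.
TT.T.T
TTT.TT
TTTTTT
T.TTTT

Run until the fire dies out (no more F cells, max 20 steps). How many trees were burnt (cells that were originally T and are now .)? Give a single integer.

Step 1: +3 fires, +1 burnt (F count now 3)
Step 2: +4 fires, +3 burnt (F count now 4)
Step 3: +2 fires, +4 burnt (F count now 2)
Step 4: +3 fires, +2 burnt (F count now 3)
Step 5: +2 fires, +3 burnt (F count now 2)
Step 6: +3 fires, +2 burnt (F count now 3)
Step 7: +2 fires, +3 burnt (F count now 2)
Step 8: +3 fires, +2 burnt (F count now 3)
Step 9: +2 fires, +3 burnt (F count now 2)
Step 10: +1 fires, +2 burnt (F count now 1)
Step 11: +0 fires, +1 burnt (F count now 0)
Fire out after step 11
Initially T: 27, now '.': 34
Total burnt (originally-T cells now '.'): 25

Answer: 25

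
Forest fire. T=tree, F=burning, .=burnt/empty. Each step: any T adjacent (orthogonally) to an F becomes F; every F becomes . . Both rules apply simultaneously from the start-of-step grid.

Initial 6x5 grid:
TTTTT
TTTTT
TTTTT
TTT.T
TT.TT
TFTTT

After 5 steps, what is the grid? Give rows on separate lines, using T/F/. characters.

Step 1: 3 trees catch fire, 1 burn out
  TTTTT
  TTTTT
  TTTTT
  TTT.T
  TF.TT
  F.FTT
Step 2: 3 trees catch fire, 3 burn out
  TTTTT
  TTTTT
  TTTTT
  TFT.T
  F..TT
  ...FT
Step 3: 5 trees catch fire, 3 burn out
  TTTTT
  TTTTT
  TFTTT
  F.F.T
  ...FT
  ....F
Step 4: 4 trees catch fire, 5 burn out
  TTTTT
  TFTTT
  F.FTT
  ....T
  ....F
  .....
Step 5: 5 trees catch fire, 4 burn out
  TFTTT
  F.FTT
  ...FT
  ....F
  .....
  .....

TFTTT
F.FTT
...FT
....F
.....
.....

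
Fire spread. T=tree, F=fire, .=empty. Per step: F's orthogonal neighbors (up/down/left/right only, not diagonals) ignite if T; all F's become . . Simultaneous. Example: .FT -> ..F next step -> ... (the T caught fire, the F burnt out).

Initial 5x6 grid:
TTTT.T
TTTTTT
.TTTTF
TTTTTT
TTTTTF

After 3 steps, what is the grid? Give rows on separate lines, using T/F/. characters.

Step 1: 4 trees catch fire, 2 burn out
  TTTT.T
  TTTTTF
  .TTTF.
  TTTTTF
  TTTTF.
Step 2: 5 trees catch fire, 4 burn out
  TTTT.F
  TTTTF.
  .TTF..
  TTTTF.
  TTTF..
Step 3: 4 trees catch fire, 5 burn out
  TTTT..
  TTTF..
  .TF...
  TTTF..
  TTF...

TTTT..
TTTF..
.TF...
TTTF..
TTF...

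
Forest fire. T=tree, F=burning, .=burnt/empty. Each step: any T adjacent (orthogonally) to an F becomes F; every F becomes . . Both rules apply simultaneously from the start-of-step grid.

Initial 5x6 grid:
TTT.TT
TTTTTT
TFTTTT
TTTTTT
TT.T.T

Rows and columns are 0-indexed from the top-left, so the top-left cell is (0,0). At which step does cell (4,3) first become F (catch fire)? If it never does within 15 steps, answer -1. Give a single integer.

Step 1: cell (4,3)='T' (+4 fires, +1 burnt)
Step 2: cell (4,3)='T' (+7 fires, +4 burnt)
Step 3: cell (4,3)='T' (+6 fires, +7 burnt)
Step 4: cell (4,3)='F' (+4 fires, +6 burnt)
  -> target ignites at step 4
Step 5: cell (4,3)='.' (+3 fires, +4 burnt)
Step 6: cell (4,3)='.' (+2 fires, +3 burnt)
Step 7: cell (4,3)='.' (+0 fires, +2 burnt)
  fire out at step 7

4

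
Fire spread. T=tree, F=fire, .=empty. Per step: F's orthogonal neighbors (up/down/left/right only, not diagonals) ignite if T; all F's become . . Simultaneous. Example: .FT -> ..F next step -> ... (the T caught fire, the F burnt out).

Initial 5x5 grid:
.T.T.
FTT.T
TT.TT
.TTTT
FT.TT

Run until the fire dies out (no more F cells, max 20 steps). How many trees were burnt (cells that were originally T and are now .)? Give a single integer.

Answer: 15

Derivation:
Step 1: +3 fires, +2 burnt (F count now 3)
Step 2: +4 fires, +3 burnt (F count now 4)
Step 3: +1 fires, +4 burnt (F count now 1)
Step 4: +1 fires, +1 burnt (F count now 1)
Step 5: +3 fires, +1 burnt (F count now 3)
Step 6: +2 fires, +3 burnt (F count now 2)
Step 7: +1 fires, +2 burnt (F count now 1)
Step 8: +0 fires, +1 burnt (F count now 0)
Fire out after step 8
Initially T: 16, now '.': 24
Total burnt (originally-T cells now '.'): 15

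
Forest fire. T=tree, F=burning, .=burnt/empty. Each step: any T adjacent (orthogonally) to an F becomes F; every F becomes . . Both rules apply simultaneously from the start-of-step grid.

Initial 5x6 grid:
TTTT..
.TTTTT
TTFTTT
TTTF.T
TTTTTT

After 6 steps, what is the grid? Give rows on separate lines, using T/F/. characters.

Step 1: 5 trees catch fire, 2 burn out
  TTTT..
  .TFTTT
  TF.FTT
  TTF..T
  TTTFTT
Step 2: 8 trees catch fire, 5 burn out
  TTFT..
  .F.FTT
  F...FT
  TF...T
  TTF.FT
Step 3: 7 trees catch fire, 8 burn out
  TF.F..
  ....FT
  .....F
  F....T
  TF...F
Step 4: 4 trees catch fire, 7 burn out
  F.....
  .....F
  ......
  .....F
  F.....
Step 5: 0 trees catch fire, 4 burn out
  ......
  ......
  ......
  ......
  ......
Step 6: 0 trees catch fire, 0 burn out
  ......
  ......
  ......
  ......
  ......

......
......
......
......
......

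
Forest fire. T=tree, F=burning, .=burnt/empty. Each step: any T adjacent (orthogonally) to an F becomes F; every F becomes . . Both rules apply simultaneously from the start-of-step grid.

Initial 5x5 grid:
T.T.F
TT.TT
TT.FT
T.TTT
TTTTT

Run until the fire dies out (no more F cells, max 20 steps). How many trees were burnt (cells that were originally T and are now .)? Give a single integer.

Step 1: +4 fires, +2 burnt (F count now 4)
Step 2: +3 fires, +4 burnt (F count now 3)
Step 3: +2 fires, +3 burnt (F count now 2)
Step 4: +1 fires, +2 burnt (F count now 1)
Step 5: +1 fires, +1 burnt (F count now 1)
Step 6: +1 fires, +1 burnt (F count now 1)
Step 7: +1 fires, +1 burnt (F count now 1)
Step 8: +2 fires, +1 burnt (F count now 2)
Step 9: +2 fires, +2 burnt (F count now 2)
Step 10: +0 fires, +2 burnt (F count now 0)
Fire out after step 10
Initially T: 18, now '.': 24
Total burnt (originally-T cells now '.'): 17

Answer: 17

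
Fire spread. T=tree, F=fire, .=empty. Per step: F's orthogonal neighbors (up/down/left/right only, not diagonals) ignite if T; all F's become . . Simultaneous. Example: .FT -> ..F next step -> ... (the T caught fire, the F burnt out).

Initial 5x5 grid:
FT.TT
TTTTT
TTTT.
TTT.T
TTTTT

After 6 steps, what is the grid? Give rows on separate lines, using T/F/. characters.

Step 1: 2 trees catch fire, 1 burn out
  .F.TT
  FTTTT
  TTTT.
  TTT.T
  TTTTT
Step 2: 2 trees catch fire, 2 burn out
  ...TT
  .FTTT
  FTTT.
  TTT.T
  TTTTT
Step 3: 3 trees catch fire, 2 burn out
  ...TT
  ..FTT
  .FTT.
  FTT.T
  TTTTT
Step 4: 4 trees catch fire, 3 burn out
  ...TT
  ...FT
  ..FT.
  .FT.T
  FTTTT
Step 5: 5 trees catch fire, 4 burn out
  ...FT
  ....F
  ...F.
  ..F.T
  .FTTT
Step 6: 2 trees catch fire, 5 burn out
  ....F
  .....
  .....
  ....T
  ..FTT

....F
.....
.....
....T
..FTT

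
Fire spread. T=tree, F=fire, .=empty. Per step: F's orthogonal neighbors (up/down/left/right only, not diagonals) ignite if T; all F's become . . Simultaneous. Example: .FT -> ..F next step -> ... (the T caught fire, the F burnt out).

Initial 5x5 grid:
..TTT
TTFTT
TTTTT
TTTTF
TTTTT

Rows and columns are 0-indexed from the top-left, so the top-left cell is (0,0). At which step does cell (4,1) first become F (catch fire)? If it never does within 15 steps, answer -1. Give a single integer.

Step 1: cell (4,1)='T' (+7 fires, +2 burnt)
Step 2: cell (4,1)='T' (+7 fires, +7 burnt)
Step 3: cell (4,1)='T' (+4 fires, +7 burnt)
Step 4: cell (4,1)='F' (+2 fires, +4 burnt)
  -> target ignites at step 4
Step 5: cell (4,1)='.' (+1 fires, +2 burnt)
Step 6: cell (4,1)='.' (+0 fires, +1 burnt)
  fire out at step 6

4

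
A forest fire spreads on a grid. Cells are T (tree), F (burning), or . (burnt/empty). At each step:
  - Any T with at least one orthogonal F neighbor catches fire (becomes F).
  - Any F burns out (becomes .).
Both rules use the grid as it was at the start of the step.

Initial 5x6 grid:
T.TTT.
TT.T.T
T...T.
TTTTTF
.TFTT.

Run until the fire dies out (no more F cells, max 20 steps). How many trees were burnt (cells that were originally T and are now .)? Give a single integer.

Answer: 13

Derivation:
Step 1: +4 fires, +2 burnt (F count now 4)
Step 2: +4 fires, +4 burnt (F count now 4)
Step 3: +1 fires, +4 burnt (F count now 1)
Step 4: +1 fires, +1 burnt (F count now 1)
Step 5: +1 fires, +1 burnt (F count now 1)
Step 6: +2 fires, +1 burnt (F count now 2)
Step 7: +0 fires, +2 burnt (F count now 0)
Fire out after step 7
Initially T: 18, now '.': 25
Total burnt (originally-T cells now '.'): 13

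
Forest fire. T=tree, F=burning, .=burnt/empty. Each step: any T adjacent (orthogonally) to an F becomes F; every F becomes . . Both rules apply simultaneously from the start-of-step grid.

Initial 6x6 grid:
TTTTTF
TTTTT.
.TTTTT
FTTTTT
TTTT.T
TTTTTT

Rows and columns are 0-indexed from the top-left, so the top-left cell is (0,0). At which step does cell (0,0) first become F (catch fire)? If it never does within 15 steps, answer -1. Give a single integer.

Step 1: cell (0,0)='T' (+3 fires, +2 burnt)
Step 2: cell (0,0)='T' (+6 fires, +3 burnt)
Step 3: cell (0,0)='T' (+8 fires, +6 burnt)
Step 4: cell (0,0)='T' (+8 fires, +8 burnt)
Step 5: cell (0,0)='F' (+3 fires, +8 burnt)
  -> target ignites at step 5
Step 6: cell (0,0)='.' (+2 fires, +3 burnt)
Step 7: cell (0,0)='.' (+1 fires, +2 burnt)
Step 8: cell (0,0)='.' (+0 fires, +1 burnt)
  fire out at step 8

5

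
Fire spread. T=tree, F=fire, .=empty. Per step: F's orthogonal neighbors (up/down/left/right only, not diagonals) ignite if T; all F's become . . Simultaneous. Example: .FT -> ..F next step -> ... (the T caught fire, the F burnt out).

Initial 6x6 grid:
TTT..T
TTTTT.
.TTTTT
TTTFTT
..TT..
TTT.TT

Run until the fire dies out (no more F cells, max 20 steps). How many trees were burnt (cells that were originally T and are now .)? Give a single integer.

Answer: 23

Derivation:
Step 1: +4 fires, +1 burnt (F count now 4)
Step 2: +6 fires, +4 burnt (F count now 6)
Step 3: +6 fires, +6 burnt (F count now 6)
Step 4: +3 fires, +6 burnt (F count now 3)
Step 5: +3 fires, +3 burnt (F count now 3)
Step 6: +1 fires, +3 burnt (F count now 1)
Step 7: +0 fires, +1 burnt (F count now 0)
Fire out after step 7
Initially T: 26, now '.': 33
Total burnt (originally-T cells now '.'): 23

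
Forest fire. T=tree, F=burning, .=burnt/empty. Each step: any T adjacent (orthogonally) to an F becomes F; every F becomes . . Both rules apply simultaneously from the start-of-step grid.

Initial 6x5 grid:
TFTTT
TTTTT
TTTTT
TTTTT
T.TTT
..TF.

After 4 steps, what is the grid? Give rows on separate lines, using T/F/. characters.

Step 1: 5 trees catch fire, 2 burn out
  F.FTT
  TFTTT
  TTTTT
  TTTTT
  T.TFT
  ..F..
Step 2: 7 trees catch fire, 5 burn out
  ...FT
  F.FTT
  TFTTT
  TTTFT
  T.F.F
  .....
Step 3: 8 trees catch fire, 7 burn out
  ....F
  ...FT
  F.FFT
  TFF.F
  T....
  .....
Step 4: 3 trees catch fire, 8 burn out
  .....
  ....F
  ....F
  F....
  T....
  .....

.....
....F
....F
F....
T....
.....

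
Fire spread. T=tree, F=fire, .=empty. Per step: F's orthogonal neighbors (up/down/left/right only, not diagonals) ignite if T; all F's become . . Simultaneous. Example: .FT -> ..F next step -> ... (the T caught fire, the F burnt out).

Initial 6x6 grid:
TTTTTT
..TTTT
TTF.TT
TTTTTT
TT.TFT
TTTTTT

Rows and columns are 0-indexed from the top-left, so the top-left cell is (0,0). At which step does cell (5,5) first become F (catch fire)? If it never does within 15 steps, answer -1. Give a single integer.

Step 1: cell (5,5)='T' (+7 fires, +2 burnt)
Step 2: cell (5,5)='F' (+9 fires, +7 burnt)
  -> target ignites at step 2
Step 3: cell (5,5)='.' (+7 fires, +9 burnt)
Step 4: cell (5,5)='.' (+5 fires, +7 burnt)
Step 5: cell (5,5)='.' (+2 fires, +5 burnt)
Step 6: cell (5,5)='.' (+0 fires, +2 burnt)
  fire out at step 6

2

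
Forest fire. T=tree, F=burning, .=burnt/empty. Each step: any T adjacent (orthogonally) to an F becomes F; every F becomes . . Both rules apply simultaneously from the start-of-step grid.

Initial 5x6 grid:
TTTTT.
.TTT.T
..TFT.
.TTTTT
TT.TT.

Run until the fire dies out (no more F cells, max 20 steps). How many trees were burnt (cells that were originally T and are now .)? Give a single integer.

Answer: 19

Derivation:
Step 1: +4 fires, +1 burnt (F count now 4)
Step 2: +5 fires, +4 burnt (F count now 5)
Step 3: +6 fires, +5 burnt (F count now 6)
Step 4: +2 fires, +6 burnt (F count now 2)
Step 5: +2 fires, +2 burnt (F count now 2)
Step 6: +0 fires, +2 burnt (F count now 0)
Fire out after step 6
Initially T: 20, now '.': 29
Total burnt (originally-T cells now '.'): 19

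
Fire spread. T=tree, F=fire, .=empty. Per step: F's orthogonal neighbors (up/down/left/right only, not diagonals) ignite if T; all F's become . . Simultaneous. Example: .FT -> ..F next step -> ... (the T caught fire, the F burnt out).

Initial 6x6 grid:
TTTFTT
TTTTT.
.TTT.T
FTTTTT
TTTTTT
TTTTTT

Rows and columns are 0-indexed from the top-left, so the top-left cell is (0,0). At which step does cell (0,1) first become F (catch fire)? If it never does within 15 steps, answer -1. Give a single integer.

Step 1: cell (0,1)='T' (+5 fires, +2 burnt)
Step 2: cell (0,1)='F' (+9 fires, +5 burnt)
  -> target ignites at step 2
Step 3: cell (0,1)='.' (+6 fires, +9 burnt)
Step 4: cell (0,1)='.' (+4 fires, +6 burnt)
Step 5: cell (0,1)='.' (+3 fires, +4 burnt)
Step 6: cell (0,1)='.' (+3 fires, +3 burnt)
Step 7: cell (0,1)='.' (+1 fires, +3 burnt)
Step 8: cell (0,1)='.' (+0 fires, +1 burnt)
  fire out at step 8

2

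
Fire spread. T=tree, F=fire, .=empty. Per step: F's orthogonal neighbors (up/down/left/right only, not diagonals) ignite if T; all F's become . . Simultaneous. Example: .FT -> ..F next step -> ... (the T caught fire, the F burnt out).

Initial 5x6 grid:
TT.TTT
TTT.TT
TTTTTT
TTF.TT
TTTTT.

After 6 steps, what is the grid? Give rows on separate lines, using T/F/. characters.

Step 1: 3 trees catch fire, 1 burn out
  TT.TTT
  TTT.TT
  TTFTTT
  TF..TT
  TTFTT.
Step 2: 6 trees catch fire, 3 burn out
  TT.TTT
  TTF.TT
  TF.FTT
  F...TT
  TF.FT.
Step 3: 5 trees catch fire, 6 burn out
  TT.TTT
  TF..TT
  F...FT
  ....TT
  F...F.
Step 4: 5 trees catch fire, 5 burn out
  TF.TTT
  F...FT
  .....F
  ....FT
  ......
Step 5: 4 trees catch fire, 5 burn out
  F..TFT
  .....F
  ......
  .....F
  ......
Step 6: 2 trees catch fire, 4 burn out
  ...F.F
  ......
  ......
  ......
  ......

...F.F
......
......
......
......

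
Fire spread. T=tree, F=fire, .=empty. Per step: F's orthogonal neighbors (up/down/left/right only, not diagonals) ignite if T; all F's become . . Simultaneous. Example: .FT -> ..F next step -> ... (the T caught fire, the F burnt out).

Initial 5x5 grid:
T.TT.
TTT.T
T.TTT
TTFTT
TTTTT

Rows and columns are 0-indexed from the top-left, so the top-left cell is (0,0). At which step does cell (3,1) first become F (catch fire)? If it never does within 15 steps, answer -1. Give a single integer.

Step 1: cell (3,1)='F' (+4 fires, +1 burnt)
  -> target ignites at step 1
Step 2: cell (3,1)='.' (+6 fires, +4 burnt)
Step 3: cell (3,1)='.' (+6 fires, +6 burnt)
Step 4: cell (3,1)='.' (+3 fires, +6 burnt)
Step 5: cell (3,1)='.' (+1 fires, +3 burnt)
Step 6: cell (3,1)='.' (+0 fires, +1 burnt)
  fire out at step 6

1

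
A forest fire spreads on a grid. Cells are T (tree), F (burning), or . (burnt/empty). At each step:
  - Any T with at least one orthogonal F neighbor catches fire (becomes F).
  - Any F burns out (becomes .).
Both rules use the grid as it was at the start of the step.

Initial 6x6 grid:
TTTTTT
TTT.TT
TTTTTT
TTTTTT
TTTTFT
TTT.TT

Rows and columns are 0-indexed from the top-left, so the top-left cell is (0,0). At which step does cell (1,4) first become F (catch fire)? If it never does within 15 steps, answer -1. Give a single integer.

Step 1: cell (1,4)='T' (+4 fires, +1 burnt)
Step 2: cell (1,4)='T' (+5 fires, +4 burnt)
Step 3: cell (1,4)='F' (+6 fires, +5 burnt)
  -> target ignites at step 3
Step 4: cell (1,4)='.' (+6 fires, +6 burnt)
Step 5: cell (1,4)='.' (+6 fires, +6 burnt)
Step 6: cell (1,4)='.' (+3 fires, +6 burnt)
Step 7: cell (1,4)='.' (+2 fires, +3 burnt)
Step 8: cell (1,4)='.' (+1 fires, +2 burnt)
Step 9: cell (1,4)='.' (+0 fires, +1 burnt)
  fire out at step 9

3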